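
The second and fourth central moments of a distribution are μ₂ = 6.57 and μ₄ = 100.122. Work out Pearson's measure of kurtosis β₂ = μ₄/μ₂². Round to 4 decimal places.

μ₂² = 6.57² = 43.16490
μ₄/μ₂² = 100.122 / 43.16490 = 2.31952
β₂ ≈ 2.3195

2.3195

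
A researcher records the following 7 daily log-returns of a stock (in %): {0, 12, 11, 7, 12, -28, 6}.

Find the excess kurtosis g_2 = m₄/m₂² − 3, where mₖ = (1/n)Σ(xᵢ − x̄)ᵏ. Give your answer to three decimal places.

x̄ = 2.8571
Σ(xᵢ − x̄)² = 1220.8571 ⇒ m₂ = 174.40816
Σ(xᵢ − x̄)⁴ = 925445.3586 ⇒ m₄ = 132206.47980
m₂² = 30418.20741
g_2 = m₄/m₂² − 3 = 4.34629 − 3 ≈ 1.346

1.346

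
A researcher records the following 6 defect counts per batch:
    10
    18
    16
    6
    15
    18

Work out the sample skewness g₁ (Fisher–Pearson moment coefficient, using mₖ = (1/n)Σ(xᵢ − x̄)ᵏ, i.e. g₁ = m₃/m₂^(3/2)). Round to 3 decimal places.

x̄ = (10 + 18 + 16 + 6 + 15 + 18) / 6 = 13.8333
deviations (xᵢ − x̄): -3.8333, 4.1667, 2.1667, -7.8333, 1.1667, 4.1667
Σ(xᵢ − x̄)² = 116.8333 ⇒ m₂ = 116.8333/6 = 19.47222
Σ(xᵢ − x̄)³ = -380.5556 ⇒ m₃ = -380.5556/6 = -63.42593
m₂^(3/2) = 19.47222^(1.5) = 85.92574
g₁ = m₃ / m₂^(3/2) = -63.42593 / 85.92574 ≈ -0.738

-0.738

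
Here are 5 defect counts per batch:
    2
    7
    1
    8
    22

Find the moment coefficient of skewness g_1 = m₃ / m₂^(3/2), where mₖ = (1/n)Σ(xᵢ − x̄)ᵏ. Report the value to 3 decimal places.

x̄ = (2 + 7 + 1 + 8 + 22) / 5 = 8.0000
deviations (xᵢ − x̄): -6.0000, -1.0000, -7.0000, 0.0000, 14.0000
Σ(xᵢ − x̄)² = 282.0000 ⇒ m₂ = 282.0000/5 = 56.40000
Σ(xᵢ − x̄)³ = 2184.0000 ⇒ m₃ = 2184.0000/5 = 436.80000
m₂^(3/2) = 56.40000^(1.5) = 423.56362
g_1 = m₃ / m₂^(3/2) = 436.80000 / 423.56362 ≈ 1.031

1.031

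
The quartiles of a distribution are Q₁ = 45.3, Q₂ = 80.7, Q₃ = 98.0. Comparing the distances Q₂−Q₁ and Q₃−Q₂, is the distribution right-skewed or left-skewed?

Q₂ − Q₁ = 35.4;  Q₃ − Q₂ = 17.3
Q₂ − Q₁ > Q₃ − Q₂ ⇒ the lower half is more spread out ⇒ left-skewed.

left-skewed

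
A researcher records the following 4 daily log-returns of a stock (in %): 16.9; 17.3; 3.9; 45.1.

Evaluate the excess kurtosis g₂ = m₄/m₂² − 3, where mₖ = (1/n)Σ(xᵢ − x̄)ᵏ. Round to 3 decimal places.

x̄ = 20.8000
Σ(xᵢ − x̄)² = 903.5600 ⇒ m₂ = 225.89000
Σ(xᵢ − x̄)⁴ = 430632.9188 ⇒ m₄ = 107658.22970
m₂² = 51026.29210
g₂ = m₄/m₂² − 3 = 2.10986 − 3 ≈ -0.890

-0.890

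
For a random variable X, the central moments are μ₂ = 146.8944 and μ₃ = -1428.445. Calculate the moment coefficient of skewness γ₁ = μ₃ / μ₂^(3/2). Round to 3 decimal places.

σ = √μ₂ = √146.8944 = 12.12000
σ³ = μ₂^(3/2) = 1780.36013
γ₁ = μ₃/σ³ = -1428.445 / 1780.36013 ≈ -0.802

-0.802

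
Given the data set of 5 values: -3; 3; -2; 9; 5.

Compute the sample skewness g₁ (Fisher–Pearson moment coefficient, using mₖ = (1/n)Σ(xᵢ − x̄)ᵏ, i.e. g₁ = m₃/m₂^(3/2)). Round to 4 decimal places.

x̄ = (-3 + 3 - 2 + 9 + 5) / 5 = 2.4000
deviations (xᵢ − x̄): -5.4000, 0.6000, -4.4000, 6.6000, 2.6000
Σ(xᵢ − x̄)² = 99.2000 ⇒ m₂ = 99.2000/5 = 19.84000
Σ(xᵢ − x̄)³ = 62.6400 ⇒ m₃ = 62.6400/5 = 12.52800
m₂^(3/2) = 19.84000^(1.5) = 88.37156
g₁ = m₃ / m₂^(3/2) = 12.52800 / 88.37156 ≈ 0.1418

0.1418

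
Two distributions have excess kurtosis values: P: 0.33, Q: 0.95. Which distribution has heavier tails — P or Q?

Higher excess kurtosis ⇒ heavier tails relative to the normal distribution.
0.33 vs 0.95: the larger is 0.95, so Q has heavier tails.

Q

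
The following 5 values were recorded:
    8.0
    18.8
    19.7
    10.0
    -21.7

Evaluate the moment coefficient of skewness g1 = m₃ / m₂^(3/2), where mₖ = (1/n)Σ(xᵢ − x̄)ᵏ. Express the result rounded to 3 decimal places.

x̄ = (8.0 + 18.8 + 19.7 + 10.0 - 21.7) / 5 = 6.9600
deviations (xᵢ − x̄): 1.0400, 11.8400, 12.7400, 3.0400, -28.6600
Σ(xᵢ − x̄)² = 1134.2120 ⇒ m₂ = 1134.2120/5 = 226.84240
Σ(xᵢ − x̄)³ = -19784.3822 ⇒ m₃ = -19784.3822/5 = -3956.87645
m₂^(3/2) = 226.84240^(1.5) = 3416.53875
g1 = m₃ / m₂^(3/2) = -3956.87645 / 3416.53875 ≈ -1.158

-1.158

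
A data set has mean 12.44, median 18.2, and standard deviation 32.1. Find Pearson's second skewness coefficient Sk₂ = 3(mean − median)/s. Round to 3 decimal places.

-0.538

Sk₂ = 3(12.44 − 18.2) / 32.1 = 3 × -5.7600 / 32.1
    = -17.2800 / 32.1 ≈ -0.538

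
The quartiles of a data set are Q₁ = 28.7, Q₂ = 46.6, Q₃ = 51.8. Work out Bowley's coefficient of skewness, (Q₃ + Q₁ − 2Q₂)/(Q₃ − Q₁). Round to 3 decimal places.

-0.550

numerator: Q₃ + Q₁ − 2Q₂ = 51.8 + 28.7 − 2×46.6 = -12.7000
denominator: Q₃ − Q₁ = 51.8 − 28.7 = 23.1000
Bowley skewness = -12.7000 / 23.1000 ≈ -0.550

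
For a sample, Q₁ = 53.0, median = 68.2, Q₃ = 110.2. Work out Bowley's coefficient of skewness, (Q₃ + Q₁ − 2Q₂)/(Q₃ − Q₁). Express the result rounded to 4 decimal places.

0.4685

numerator: Q₃ + Q₁ − 2Q₂ = 110.2 + 53.0 − 2×68.2 = 26.8000
denominator: Q₃ − Q₁ = 110.2 − 53.0 = 57.2000
Bowley skewness = 26.8000 / 57.2000 ≈ 0.4685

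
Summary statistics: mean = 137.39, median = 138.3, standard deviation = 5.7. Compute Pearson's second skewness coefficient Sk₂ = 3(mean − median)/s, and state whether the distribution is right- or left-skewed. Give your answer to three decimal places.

-0.479, left-skewed

Sk₂ = 3(137.39 − 138.3) / 5.7 = 3 × -0.9100 / 5.7
    = -2.7300 / 5.7 ≈ -0.479
Sk₂ < 0 ⇒ mean < median ⇒ left-skewed (negative skew).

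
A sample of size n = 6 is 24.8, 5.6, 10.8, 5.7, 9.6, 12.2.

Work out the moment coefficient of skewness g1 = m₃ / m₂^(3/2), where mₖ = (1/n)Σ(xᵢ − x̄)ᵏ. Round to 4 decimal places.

x̄ = (24.8 + 5.6 + 10.8 + 5.7 + 9.6 + 12.2) / 6 = 11.4500
deviations (xᵢ − x̄): 13.3500, -5.8500, -0.6500, -5.7500, -1.8500, 0.7500
Σ(xᵢ − x̄)² = 249.9150 ⇒ m₂ = 249.9150/6 = 41.65250
Σ(xᵢ − x̄)³ = 1982.7750 ⇒ m₃ = 1982.7750/6 = 330.46250
m₂^(3/2) = 41.65250^(1.5) = 268.82002
g1 = m₃ / m₂^(3/2) = 330.46250 / 268.82002 ≈ 1.2293

1.2293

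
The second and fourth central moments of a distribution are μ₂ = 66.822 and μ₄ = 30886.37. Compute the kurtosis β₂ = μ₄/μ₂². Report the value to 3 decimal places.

μ₂² = 66.822² = 4465.17968
μ₄/μ₂² = 30886.37 / 4465.17968 = 6.91716
β₂ ≈ 6.917

6.917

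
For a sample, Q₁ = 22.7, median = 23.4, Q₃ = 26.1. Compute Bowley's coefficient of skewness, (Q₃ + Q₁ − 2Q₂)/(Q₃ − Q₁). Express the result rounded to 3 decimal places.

numerator: Q₃ + Q₁ − 2Q₂ = 26.1 + 22.7 − 2×23.4 = 2.0000
denominator: Q₃ − Q₁ = 26.1 − 22.7 = 3.4000
Bowley skewness = 2.0000 / 3.4000 ≈ 0.588

0.588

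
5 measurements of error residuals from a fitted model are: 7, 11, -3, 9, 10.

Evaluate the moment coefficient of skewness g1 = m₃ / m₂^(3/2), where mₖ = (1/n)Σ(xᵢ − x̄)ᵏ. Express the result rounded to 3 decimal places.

-1.260

x̄ = (7 + 11 - 3 + 9 + 10) / 5 = 6.8000
deviations (xᵢ − x̄): 0.2000, 4.2000, -9.8000, 2.2000, 3.2000
Σ(xᵢ − x̄)² = 128.8000 ⇒ m₂ = 128.8000/5 = 25.76000
Σ(xᵢ − x̄)³ = -823.6800 ⇒ m₃ = -823.6800/5 = -164.73600
m₂^(3/2) = 25.76000^(1.5) = 130.74310
g1 = m₃ / m₂^(3/2) = -164.73600 / 130.74310 ≈ -1.260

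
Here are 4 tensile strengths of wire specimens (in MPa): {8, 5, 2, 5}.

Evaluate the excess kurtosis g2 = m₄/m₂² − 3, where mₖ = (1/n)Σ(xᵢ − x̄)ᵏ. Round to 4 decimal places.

x̄ = 5.0000
Σ(xᵢ − x̄)² = 18.0000 ⇒ m₂ = 4.50000
Σ(xᵢ − x̄)⁴ = 162.0000 ⇒ m₄ = 40.50000
m₂² = 20.25000
g2 = m₄/m₂² − 3 = 2.00000 − 3 ≈ -1.0000

-1.0000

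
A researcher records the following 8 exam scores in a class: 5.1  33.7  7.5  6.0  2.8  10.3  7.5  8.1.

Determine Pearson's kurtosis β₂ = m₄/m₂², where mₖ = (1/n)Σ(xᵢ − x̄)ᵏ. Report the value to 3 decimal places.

x̄ = 10.1250
Σ(xᵢ − x̄)² = 669.6150 ⇒ m₂ = 83.70188
Σ(xᵢ − x̄)⁴ = 312809.9323 ⇒ m₄ = 39101.24153
m₂² = 7006.00388
β₂ = m₄/m₂² = 39101.24153 / 7006.00388 ≈ 5.581

5.581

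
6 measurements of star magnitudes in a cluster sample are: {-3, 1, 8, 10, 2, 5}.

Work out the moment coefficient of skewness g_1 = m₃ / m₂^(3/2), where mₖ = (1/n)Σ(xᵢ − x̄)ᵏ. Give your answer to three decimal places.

x̄ = (-3 + 1 + 8 + 10 + 2 + 5) / 6 = 3.8333
deviations (xᵢ − x̄): -6.8333, -2.8333, 4.1667, 6.1667, -1.8333, 1.1667
Σ(xᵢ − x̄)² = 114.8333 ⇒ m₂ = 114.8333/6 = 19.13889
Σ(xᵢ − x̄)³ = -39.5556 ⇒ m₃ = -39.5556/6 = -6.59259
m₂^(3/2) = 19.13889^(1.5) = 83.72884
g_1 = m₃ / m₂^(3/2) = -6.59259 / 83.72884 ≈ -0.079

-0.079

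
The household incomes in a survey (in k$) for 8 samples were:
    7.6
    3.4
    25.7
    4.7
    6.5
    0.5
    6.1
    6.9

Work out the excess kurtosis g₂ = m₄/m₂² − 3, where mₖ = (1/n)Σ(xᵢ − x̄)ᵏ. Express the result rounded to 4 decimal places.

2.2213

x̄ = 7.6750
Σ(xᵢ − x̄)² = 407.9750 ⇒ m₂ = 50.99687
Σ(xᵢ − x̄)⁴ = 108631.4233 ⇒ m₄ = 13578.92791
m₂² = 2600.68126
g₂ = m₄/m₂² − 3 = 5.22130 − 3 ≈ 2.2213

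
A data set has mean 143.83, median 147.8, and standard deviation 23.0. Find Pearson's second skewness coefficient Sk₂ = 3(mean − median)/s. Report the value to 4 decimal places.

-0.5178

Sk₂ = 3(143.83 − 147.8) / 23.0 = 3 × -3.9700 / 23.0
    = -11.9100 / 23.0 ≈ -0.5178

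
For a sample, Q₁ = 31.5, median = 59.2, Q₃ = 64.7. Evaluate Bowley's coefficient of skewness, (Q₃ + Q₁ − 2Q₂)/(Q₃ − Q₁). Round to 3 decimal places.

numerator: Q₃ + Q₁ − 2Q₂ = 64.7 + 31.5 − 2×59.2 = -22.2000
denominator: Q₃ − Q₁ = 64.7 − 31.5 = 33.2000
Bowley skewness = -22.2000 / 33.2000 ≈ -0.669

-0.669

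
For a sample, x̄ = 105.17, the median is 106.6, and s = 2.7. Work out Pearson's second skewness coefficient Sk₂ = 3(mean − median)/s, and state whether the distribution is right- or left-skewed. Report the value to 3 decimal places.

-1.589, left-skewed

Sk₂ = 3(105.17 − 106.6) / 2.7 = 3 × -1.4300 / 2.7
    = -4.2900 / 2.7 ≈ -1.589
Sk₂ < 0 ⇒ mean < median ⇒ left-skewed (negative skew).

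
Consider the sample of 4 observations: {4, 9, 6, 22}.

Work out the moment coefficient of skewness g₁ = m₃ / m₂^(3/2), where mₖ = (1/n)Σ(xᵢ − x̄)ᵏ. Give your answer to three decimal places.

0.942

x̄ = (4 + 9 + 6 + 22) / 4 = 10.2500
deviations (xᵢ − x̄): -6.2500, -1.2500, -4.2500, 11.7500
Σ(xᵢ − x̄)² = 196.7500 ⇒ m₂ = 196.7500/4 = 49.18750
Σ(xᵢ − x̄)³ = 1299.3750 ⇒ m₃ = 1299.3750/4 = 324.84375
m₂^(3/2) = 49.18750^(1.5) = 344.97063
g₁ = m₃ / m₂^(3/2) = 324.84375 / 344.97063 ≈ 0.942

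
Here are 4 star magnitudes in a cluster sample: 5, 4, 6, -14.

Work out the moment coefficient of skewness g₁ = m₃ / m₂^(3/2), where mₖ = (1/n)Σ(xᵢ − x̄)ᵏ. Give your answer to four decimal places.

-1.1294

x̄ = (5 + 4 + 6 - 14) / 4 = 0.2500
deviations (xᵢ − x̄): 4.7500, 3.7500, 5.7500, -14.2500
Σ(xᵢ − x̄)² = 272.7500 ⇒ m₂ = 272.7500/4 = 68.18750
Σ(xᵢ − x̄)³ = -2543.6250 ⇒ m₃ = -2543.6250/4 = -635.90625
m₂^(3/2) = 68.18750^(1.5) = 563.06321
g₁ = m₃ / m₂^(3/2) = -635.90625 / 563.06321 ≈ -1.1294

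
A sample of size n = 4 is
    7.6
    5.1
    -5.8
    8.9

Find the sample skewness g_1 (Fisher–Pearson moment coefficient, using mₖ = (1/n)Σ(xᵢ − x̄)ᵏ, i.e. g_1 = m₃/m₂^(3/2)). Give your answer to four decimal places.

-0.9717

x̄ = (7.6 + 5.1 - 5.8 + 8.9) / 4 = 3.9500
deviations (xᵢ − x̄): 3.6500, 1.1500, -9.7500, 4.9500
Σ(xᵢ − x̄)² = 134.2100 ⇒ m₂ = 134.2100/4 = 33.55250
Σ(xᵢ − x̄)³ = -755.4240 ⇒ m₃ = -755.4240/4 = -188.85600
m₂^(3/2) = 33.55250^(1.5) = 194.35125
g_1 = m₃ / m₂^(3/2) = -188.85600 / 194.35125 ≈ -0.9717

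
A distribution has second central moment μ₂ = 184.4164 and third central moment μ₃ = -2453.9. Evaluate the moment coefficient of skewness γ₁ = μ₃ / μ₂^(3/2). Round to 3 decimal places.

σ = √μ₂ = √184.4164 = 13.58000
σ³ = μ₂^(3/2) = 2504.37471
γ₁ = μ₃/σ³ = -2453.9 / 2504.37471 ≈ -0.980

-0.980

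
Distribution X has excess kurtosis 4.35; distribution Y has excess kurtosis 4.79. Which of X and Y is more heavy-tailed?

Higher excess kurtosis ⇒ heavier tails relative to the normal distribution.
4.35 vs 4.79: the larger is 4.79, so Y has heavier tails.

Y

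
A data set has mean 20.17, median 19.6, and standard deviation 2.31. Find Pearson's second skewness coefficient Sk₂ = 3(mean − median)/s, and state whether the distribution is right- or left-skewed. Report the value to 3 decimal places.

0.740, right-skewed

Sk₂ = 3(20.17 − 19.6) / 2.31 = 3 × 0.5700 / 2.31
    = 1.7100 / 2.31 ≈ 0.740
Sk₂ > 0 ⇒ mean > median ⇒ right-skewed (positive skew).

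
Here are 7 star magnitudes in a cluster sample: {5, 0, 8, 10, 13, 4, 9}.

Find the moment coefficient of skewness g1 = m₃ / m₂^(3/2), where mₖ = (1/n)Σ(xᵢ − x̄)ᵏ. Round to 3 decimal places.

x̄ = (5 + 0 + 8 + 10 + 13 + 4 + 9) / 7 = 7.0000
deviations (xᵢ − x̄): -2.0000, -7.0000, 1.0000, 3.0000, 6.0000, -3.0000, 2.0000
Σ(xᵢ − x̄)² = 112.0000 ⇒ m₂ = 112.0000/7 = 16.00000
Σ(xᵢ − x̄)³ = -126.0000 ⇒ m₃ = -126.0000/7 = -18.00000
m₂^(3/2) = 16.00000^(1.5) = 64.00000
g1 = m₃ / m₂^(3/2) = -18.00000 / 64.00000 ≈ -0.281

-0.281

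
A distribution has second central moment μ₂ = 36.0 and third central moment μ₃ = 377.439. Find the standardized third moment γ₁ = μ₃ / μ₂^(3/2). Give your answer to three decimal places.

1.747

σ = √μ₂ = √36.0 = 6.00000
σ³ = μ₂^(3/2) = 216.00000
γ₁ = μ₃/σ³ = 377.439 / 216.00000 ≈ 1.747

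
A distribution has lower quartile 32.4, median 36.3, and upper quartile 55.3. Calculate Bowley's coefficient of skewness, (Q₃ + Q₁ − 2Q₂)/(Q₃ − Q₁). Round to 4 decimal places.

numerator: Q₃ + Q₁ − 2Q₂ = 55.3 + 32.4 − 2×36.3 = 15.1000
denominator: Q₃ − Q₁ = 55.3 − 32.4 = 22.9000
Bowley skewness = 15.1000 / 22.9000 ≈ 0.6594

0.6594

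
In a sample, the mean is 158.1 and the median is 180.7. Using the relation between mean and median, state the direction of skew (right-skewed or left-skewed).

left-skewed

mean − median = 158.1 − 180.7 = -22.6
mean < median ⇒ the longer tail is on the left ⇒ left-skewed (negatively skewed).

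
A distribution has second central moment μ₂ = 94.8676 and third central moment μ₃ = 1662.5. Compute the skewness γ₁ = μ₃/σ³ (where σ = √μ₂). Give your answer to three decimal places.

1.799

σ = √μ₂ = √94.8676 = 9.74000
σ³ = μ₂^(3/2) = 924.01042
γ₁ = μ₃/σ³ = 1662.5 / 924.01042 ≈ 1.799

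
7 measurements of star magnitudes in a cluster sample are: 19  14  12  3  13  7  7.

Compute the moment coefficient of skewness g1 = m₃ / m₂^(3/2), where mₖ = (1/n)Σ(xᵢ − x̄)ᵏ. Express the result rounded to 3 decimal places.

x̄ = (19 + 14 + 12 + 3 + 13 + 7 + 7) / 7 = 10.7143
deviations (xᵢ − x̄): 8.2857, 3.2857, 1.2857, -7.7143, 2.2857, -3.7143, -3.7143
Σ(xᵢ − x̄)² = 173.4286 ⇒ m₂ = 173.4286/7 = 24.77551
Σ(xᵢ − x̄)³ = 56.8163 ⇒ m₃ = 56.8163/7 = 8.11662
m₂^(3/2) = 24.77551^(1.5) = 123.32011
g1 = m₃ / m₂^(3/2) = 8.11662 / 123.32011 ≈ 0.066

0.066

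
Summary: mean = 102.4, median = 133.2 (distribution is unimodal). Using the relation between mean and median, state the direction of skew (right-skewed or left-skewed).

mean − median = 102.4 − 133.2 = -30.8
mean < median ⇒ the longer tail is on the left ⇒ left-skewed (negatively skewed).

left-skewed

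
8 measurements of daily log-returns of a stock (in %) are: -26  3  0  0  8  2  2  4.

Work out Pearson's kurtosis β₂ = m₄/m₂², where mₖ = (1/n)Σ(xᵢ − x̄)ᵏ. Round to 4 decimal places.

5.5178

x̄ = -0.8750
Σ(xᵢ − x̄)² = 766.8750 ⇒ m₂ = 95.85938
Σ(xᵢ − x̄)⁴ = 405628.4004 ⇒ m₄ = 50703.55005
m₂² = 9189.01978
β₂ = m₄/m₂² = 50703.55005 / 9189.01978 ≈ 5.5178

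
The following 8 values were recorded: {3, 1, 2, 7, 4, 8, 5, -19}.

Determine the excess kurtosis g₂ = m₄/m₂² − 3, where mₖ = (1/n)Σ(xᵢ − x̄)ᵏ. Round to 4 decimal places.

2.3167

x̄ = 1.3750
Σ(xᵢ − x̄)² = 513.8750 ⇒ m₂ = 64.23438
Σ(xᵢ − x̄)⁴ = 175496.5566 ⇒ m₄ = 21937.06958
m₂² = 4126.05493
g₂ = m₄/m₂² − 3 = 5.31672 − 3 ≈ 2.3167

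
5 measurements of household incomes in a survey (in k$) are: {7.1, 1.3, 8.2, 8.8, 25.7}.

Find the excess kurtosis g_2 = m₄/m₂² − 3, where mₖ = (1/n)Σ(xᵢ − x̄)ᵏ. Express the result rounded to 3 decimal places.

x̄ = 10.2200
Σ(xᵢ − x̄)² = 335.0280 ⇒ m₂ = 67.00560
Σ(xᵢ − x̄)⁴ = 63869.0147 ⇒ m₄ = 12773.80294
m₂² = 4489.75043
g_2 = m₄/m₂² − 3 = 2.84510 − 3 ≈ -0.155

-0.155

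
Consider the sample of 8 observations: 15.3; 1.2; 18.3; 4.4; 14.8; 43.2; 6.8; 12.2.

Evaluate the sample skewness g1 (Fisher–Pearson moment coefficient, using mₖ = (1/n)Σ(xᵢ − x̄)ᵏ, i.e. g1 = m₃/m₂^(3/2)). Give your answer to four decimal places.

1.3744

x̄ = (15.3 + 1.2 + 18.3 + 4.4 + 14.8 + 43.2 + 6.8 + 12.2) / 8 = 14.5250
deviations (xᵢ − x̄): 0.7750, -13.3250, 3.7750, -10.1250, 0.2750, 28.6750, -7.7250, -2.3250
Σ(xᵢ − x̄)² = 1182.3350 ⇒ m₂ = 1182.3350/8 = 147.79188
Σ(xᵢ − x̄)³ = 19755.0008 ⇒ m₃ = 19755.0008/8 = 2469.37509
m₂^(3/2) = 147.79188^(1.5) = 1796.70112
g1 = m₃ / m₂^(3/2) = 2469.37509 / 1796.70112 ≈ 1.3744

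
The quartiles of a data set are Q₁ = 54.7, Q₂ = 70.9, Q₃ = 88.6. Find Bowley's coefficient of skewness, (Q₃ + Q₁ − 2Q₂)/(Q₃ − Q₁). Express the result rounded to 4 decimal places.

numerator: Q₃ + Q₁ − 2Q₂ = 88.6 + 54.7 − 2×70.9 = 1.5000
denominator: Q₃ − Q₁ = 88.6 − 54.7 = 33.9000
Bowley skewness = 1.5000 / 33.9000 ≈ 0.0442

0.0442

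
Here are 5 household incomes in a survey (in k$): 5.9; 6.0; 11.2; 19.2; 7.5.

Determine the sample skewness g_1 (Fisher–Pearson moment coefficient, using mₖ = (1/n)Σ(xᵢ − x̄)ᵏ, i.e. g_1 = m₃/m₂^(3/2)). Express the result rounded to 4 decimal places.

x̄ = (5.9 + 6.0 + 11.2 + 19.2 + 7.5) / 5 = 9.9600
deviations (xᵢ − x̄): -4.0600, -3.9600, 1.2400, 9.2400, -2.4600
Σ(xᵢ − x̄)² = 125.1320 ⇒ m₂ = 125.1320/5 = 25.02640
Σ(xᵢ − x̄)³ = 646.8862 ⇒ m₃ = 646.8862/5 = 129.37723
m₂^(3/2) = 25.02640^(1.5) = 125.19805
g_1 = m₃ / m₂^(3/2) = 129.37723 / 125.19805 ≈ 1.0334

1.0334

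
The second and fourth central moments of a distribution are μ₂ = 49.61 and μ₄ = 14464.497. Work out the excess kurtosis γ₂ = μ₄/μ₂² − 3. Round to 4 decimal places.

2.8771

μ₂² = 49.61² = 2461.15210
μ₄/μ₂² = 14464.497 / 2461.15210 = 5.87712
γ₂ = 5.87712 − 3 ≈ 2.8771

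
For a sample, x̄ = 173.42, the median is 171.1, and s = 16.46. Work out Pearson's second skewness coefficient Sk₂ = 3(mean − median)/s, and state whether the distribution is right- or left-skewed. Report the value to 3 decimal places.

Sk₂ = 3(173.42 − 171.1) / 16.46 = 3 × 2.3200 / 16.46
    = 6.9600 / 16.46 ≈ 0.423
Sk₂ > 0 ⇒ mean > median ⇒ right-skewed (positive skew).

0.423, right-skewed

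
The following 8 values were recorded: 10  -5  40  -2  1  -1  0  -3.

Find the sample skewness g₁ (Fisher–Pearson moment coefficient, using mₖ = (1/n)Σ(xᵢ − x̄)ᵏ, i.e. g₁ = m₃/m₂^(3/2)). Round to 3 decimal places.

x̄ = (10 - 5 + 40 - 2 + 1 - 1 + 0 - 3) / 8 = 5.0000
deviations (xᵢ − x̄): 5.0000, -10.0000, 35.0000, -7.0000, -4.0000, -6.0000, -5.0000, -8.0000
Σ(xᵢ − x̄)² = 1540.0000 ⇒ m₂ = 1540.0000/8 = 192.50000
Σ(xᵢ − x̄)³ = 40740.0000 ⇒ m₃ = 40740.0000/8 = 5092.50000
m₂^(3/2) = 192.50000^(1.5) = 2670.82911
g₁ = m₃ / m₂^(3/2) = 5092.50000 / 2670.82911 ≈ 1.907

1.907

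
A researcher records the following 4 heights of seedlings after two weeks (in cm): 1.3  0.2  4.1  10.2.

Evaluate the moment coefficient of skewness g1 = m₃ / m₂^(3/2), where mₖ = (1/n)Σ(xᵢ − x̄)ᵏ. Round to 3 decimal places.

0.740

x̄ = (1.3 + 0.2 + 4.1 + 10.2) / 4 = 3.9500
deviations (xᵢ − x̄): -2.6500, -3.7500, 0.1500, 6.2500
Σ(xᵢ − x̄)² = 60.1700 ⇒ m₂ = 60.1700/4 = 15.04250
Σ(xᵢ − x̄)³ = 172.8000 ⇒ m₃ = 172.8000/4 = 43.20000
m₂^(3/2) = 15.04250^(1.5) = 58.34183
g1 = m₃ / m₂^(3/2) = 43.20000 / 58.34183 ≈ 0.740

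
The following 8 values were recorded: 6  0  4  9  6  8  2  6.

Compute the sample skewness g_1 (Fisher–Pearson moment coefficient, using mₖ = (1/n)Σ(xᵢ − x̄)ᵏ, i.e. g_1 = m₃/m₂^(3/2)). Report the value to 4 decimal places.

-0.4686

x̄ = (6 + 0 + 4 + 9 + 6 + 8 + 2 + 6) / 8 = 5.1250
deviations (xᵢ − x̄): 0.8750, -5.1250, -1.1250, 3.8750, 0.8750, 2.8750, -3.1250, 0.8750
Σ(xᵢ − x̄)² = 62.8750 ⇒ m₂ = 62.8750/8 = 7.85938
Σ(xᵢ − x̄)³ = -82.5938 ⇒ m₃ = -82.5938/8 = -10.32422
m₂^(3/2) = 7.85938^(1.5) = 22.03343
g_1 = m₃ / m₂^(3/2) = -10.32422 / 22.03343 ≈ -0.4686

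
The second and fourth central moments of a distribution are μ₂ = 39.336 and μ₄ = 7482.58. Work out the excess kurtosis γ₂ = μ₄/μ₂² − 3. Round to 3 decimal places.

1.836

μ₂² = 39.336² = 1547.32090
μ₄/μ₂² = 7482.58 / 1547.32090 = 4.83583
γ₂ = 4.83583 − 3 ≈ 1.836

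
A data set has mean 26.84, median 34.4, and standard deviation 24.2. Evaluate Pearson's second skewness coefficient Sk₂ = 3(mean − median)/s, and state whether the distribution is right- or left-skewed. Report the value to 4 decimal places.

-0.9372, left-skewed

Sk₂ = 3(26.84 − 34.4) / 24.2 = 3 × -7.5600 / 24.2
    = -22.6800 / 24.2 ≈ -0.9372
Sk₂ < 0 ⇒ mean < median ⇒ left-skewed (negative skew).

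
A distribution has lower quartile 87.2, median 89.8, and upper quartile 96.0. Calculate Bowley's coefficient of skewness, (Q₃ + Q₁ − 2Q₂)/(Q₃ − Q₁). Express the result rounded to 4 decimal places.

0.4091

numerator: Q₃ + Q₁ − 2Q₂ = 96.0 + 87.2 − 2×89.8 = 3.6000
denominator: Q₃ − Q₁ = 96.0 − 87.2 = 8.8000
Bowley skewness = 3.6000 / 8.8000 ≈ 0.4091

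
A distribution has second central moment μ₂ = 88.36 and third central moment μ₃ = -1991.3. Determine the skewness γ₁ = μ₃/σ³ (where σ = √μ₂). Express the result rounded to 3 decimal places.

-2.397

σ = √μ₂ = √88.36 = 9.40000
σ³ = μ₂^(3/2) = 830.58400
γ₁ = μ₃/σ³ = -1991.3 / 830.58400 ≈ -2.397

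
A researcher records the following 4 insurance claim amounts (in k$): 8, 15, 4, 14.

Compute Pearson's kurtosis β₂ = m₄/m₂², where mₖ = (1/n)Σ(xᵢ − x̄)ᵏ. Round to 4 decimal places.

x̄ = 10.2500
Σ(xᵢ − x̄)² = 80.7500 ⇒ m₂ = 20.18750
Σ(xᵢ − x̄)⁴ = 2258.3281 ⇒ m₄ = 564.58203
m₂² = 407.53516
β₂ = m₄/m₂² = 564.58203 / 407.53516 ≈ 1.3854

1.3854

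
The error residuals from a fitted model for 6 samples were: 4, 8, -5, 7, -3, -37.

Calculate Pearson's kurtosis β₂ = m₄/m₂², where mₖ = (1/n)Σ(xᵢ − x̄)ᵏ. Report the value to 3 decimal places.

x̄ = -4.3333
Σ(xᵢ − x̄)² = 1419.3333 ⇒ m₂ = 236.55556
Σ(xᵢ − x̄)⁴ = 1183187.7778 ⇒ m₄ = 197197.96296
m₂² = 55958.53086
β₂ = m₄/m₂² = 197197.96296 / 55958.53086 ≈ 3.524

3.524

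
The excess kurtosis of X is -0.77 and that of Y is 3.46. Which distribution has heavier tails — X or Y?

Higher excess kurtosis ⇒ heavier tails relative to the normal distribution.
-0.77 vs 3.46: the larger is 3.46, so Y has heavier tails. (Y is leptokurtic — heavier-than-normal tails; the other is platykurtic.)

Y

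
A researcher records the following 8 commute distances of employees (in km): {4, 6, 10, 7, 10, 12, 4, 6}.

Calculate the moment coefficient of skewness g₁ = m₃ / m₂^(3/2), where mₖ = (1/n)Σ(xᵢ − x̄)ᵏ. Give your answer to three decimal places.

0.308

x̄ = (4 + 6 + 10 + 7 + 10 + 12 + 4 + 6) / 8 = 7.3750
deviations (xᵢ − x̄): -3.3750, -1.3750, 2.6250, -0.3750, 2.6250, 4.6250, -3.3750, -1.3750
Σ(xᵢ − x̄)² = 61.8750 ⇒ m₂ = 61.8750/8 = 7.73438
Σ(xᵢ − x̄)³ = 52.9688 ⇒ m₃ = 52.9688/8 = 6.62109
m₂^(3/2) = 7.73438^(1.5) = 21.50987
g₁ = m₃ / m₂^(3/2) = 6.62109 / 21.50987 ≈ 0.308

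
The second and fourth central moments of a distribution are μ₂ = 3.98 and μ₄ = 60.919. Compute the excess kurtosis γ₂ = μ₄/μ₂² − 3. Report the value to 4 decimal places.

0.8458

μ₂² = 3.98² = 15.84040
μ₄/μ₂² = 60.919 / 15.84040 = 3.84580
γ₂ = 3.84580 − 3 ≈ 0.8458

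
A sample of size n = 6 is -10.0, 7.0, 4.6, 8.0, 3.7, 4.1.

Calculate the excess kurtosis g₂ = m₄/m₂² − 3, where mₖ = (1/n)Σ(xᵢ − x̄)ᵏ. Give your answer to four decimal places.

x̄ = 2.9000
Σ(xᵢ − x̄)² = 214.2000 ⇒ m₂ = 35.70000
Σ(xᵢ − x̄)⁴ = 28662.2196 ⇒ m₄ = 4777.03660
m₂² = 1274.49000
g₂ = m₄/m₂² − 3 = 3.74819 − 3 ≈ 0.7482

0.7482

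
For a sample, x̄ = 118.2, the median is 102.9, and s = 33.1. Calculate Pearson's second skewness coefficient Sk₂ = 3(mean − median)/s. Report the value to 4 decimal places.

Sk₂ = 3(118.2 − 102.9) / 33.1 = 3 × 15.3000 / 33.1
    = 45.9000 / 33.1 ≈ 1.3867

1.3867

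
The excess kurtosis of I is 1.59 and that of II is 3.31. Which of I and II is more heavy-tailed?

II

Higher excess kurtosis ⇒ heavier tails relative to the normal distribution.
1.59 vs 3.31: the larger is 3.31, so II has heavier tails.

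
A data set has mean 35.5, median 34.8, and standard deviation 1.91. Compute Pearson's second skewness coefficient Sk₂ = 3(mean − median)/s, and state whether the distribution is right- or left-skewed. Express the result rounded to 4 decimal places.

1.0995, right-skewed

Sk₂ = 3(35.5 − 34.8) / 1.91 = 3 × 0.7000 / 1.91
    = 2.1000 / 1.91 ≈ 1.0995
Sk₂ > 0 ⇒ mean > median ⇒ right-skewed (positive skew).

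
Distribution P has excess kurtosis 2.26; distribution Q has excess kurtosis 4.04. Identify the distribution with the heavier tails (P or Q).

Q

Higher excess kurtosis ⇒ heavier tails relative to the normal distribution.
2.26 vs 4.04: the larger is 4.04, so Q has heavier tails.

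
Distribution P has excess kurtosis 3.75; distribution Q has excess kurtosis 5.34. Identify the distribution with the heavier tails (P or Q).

Q

Higher excess kurtosis ⇒ heavier tails relative to the normal distribution.
3.75 vs 5.34: the larger is 5.34, so Q has heavier tails.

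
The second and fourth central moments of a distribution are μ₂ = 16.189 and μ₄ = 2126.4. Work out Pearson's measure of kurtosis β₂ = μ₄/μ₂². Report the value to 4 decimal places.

μ₂² = 16.189² = 262.08372
μ₄/μ₂² = 2126.4 / 262.08372 = 8.11344
β₂ ≈ 8.1134

8.1134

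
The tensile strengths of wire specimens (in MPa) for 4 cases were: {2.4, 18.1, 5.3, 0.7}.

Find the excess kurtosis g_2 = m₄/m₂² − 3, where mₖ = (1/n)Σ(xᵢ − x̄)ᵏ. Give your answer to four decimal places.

-0.8247

x̄ = 6.6250
Σ(xᵢ − x̄)² = 186.3875 ⇒ m₂ = 46.59688
Σ(xᵢ − x̄)⁴ = 18892.6022 ⇒ m₄ = 4723.15054
m₂² = 2171.26876
g_2 = m₄/m₂² − 3 = 2.17530 − 3 ≈ -0.8247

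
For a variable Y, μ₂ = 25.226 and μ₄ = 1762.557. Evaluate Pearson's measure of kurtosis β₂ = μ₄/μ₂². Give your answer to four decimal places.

2.7698

μ₂² = 25.226² = 636.35108
μ₄/μ₂² = 1762.557 / 636.35108 = 2.76979
β₂ ≈ 2.7698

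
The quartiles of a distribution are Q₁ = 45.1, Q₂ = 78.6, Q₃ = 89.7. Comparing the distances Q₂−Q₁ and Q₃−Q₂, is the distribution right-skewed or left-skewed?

Q₂ − Q₁ = 33.5;  Q₃ − Q₂ = 11.1
Q₂ − Q₁ > Q₃ − Q₂ ⇒ the lower half is more spread out ⇒ left-skewed.

left-skewed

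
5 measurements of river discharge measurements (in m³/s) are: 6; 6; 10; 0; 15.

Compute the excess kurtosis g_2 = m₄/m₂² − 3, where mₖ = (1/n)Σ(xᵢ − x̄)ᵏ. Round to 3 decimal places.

-0.896

x̄ = 7.4000
Σ(xᵢ − x̄)² = 123.2000 ⇒ m₂ = 24.64000
Σ(xᵢ − x̄)⁴ = 6388.2560 ⇒ m₄ = 1277.65120
m₂² = 607.12960
g_2 = m₄/m₂² − 3 = 2.10441 − 3 ≈ -0.896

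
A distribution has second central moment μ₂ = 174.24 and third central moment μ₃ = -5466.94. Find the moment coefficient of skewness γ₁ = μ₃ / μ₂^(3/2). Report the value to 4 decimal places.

σ = √μ₂ = √174.24 = 13.20000
σ³ = μ₂^(3/2) = 2299.96800
γ₁ = μ₃/σ³ = -5466.94 / 2299.96800 ≈ -2.3770

-2.3770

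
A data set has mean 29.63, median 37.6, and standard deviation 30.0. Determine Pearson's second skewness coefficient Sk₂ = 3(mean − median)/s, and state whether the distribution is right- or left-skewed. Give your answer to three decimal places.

-0.797, left-skewed

Sk₂ = 3(29.63 − 37.6) / 30.0 = 3 × -7.9700 / 30.0
    = -23.9100 / 30.0 ≈ -0.797
Sk₂ < 0 ⇒ mean < median ⇒ left-skewed (negative skew).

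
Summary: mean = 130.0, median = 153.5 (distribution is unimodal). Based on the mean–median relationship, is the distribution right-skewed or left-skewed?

left-skewed

mean − median = 130.0 − 153.5 = -23.5
mean < median ⇒ the longer tail is on the left ⇒ left-skewed (negatively skewed).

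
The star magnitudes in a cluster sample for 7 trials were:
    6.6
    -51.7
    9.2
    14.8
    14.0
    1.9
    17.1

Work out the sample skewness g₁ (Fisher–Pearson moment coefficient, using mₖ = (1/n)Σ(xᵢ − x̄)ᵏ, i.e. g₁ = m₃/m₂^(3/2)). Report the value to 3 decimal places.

x̄ = (6.6 - 51.7 + 9.2 + 14.8 + 14.0 + 1.9 + 17.1) / 7 = 1.7000
deviations (xᵢ − x̄): 4.9000, -53.4000, 7.5000, 13.1000, 12.3000, 0.2000, 15.4000
Σ(xᵢ − x̄)² = 3491.9200 ⇒ m₂ = 3491.9200/7 = 498.84571
Σ(xᵢ − x̄)³ = -143972.5500 ⇒ m₃ = -143972.5500/7 = -20567.50714
m₂^(3/2) = 498.84571^(1.5) = 11141.64632
g₁ = m₃ / m₂^(3/2) = -20567.50714 / 11141.64632 ≈ -1.846

-1.846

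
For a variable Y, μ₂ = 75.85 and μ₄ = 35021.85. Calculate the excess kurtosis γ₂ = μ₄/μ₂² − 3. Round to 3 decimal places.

3.087

μ₂² = 75.85² = 5753.22250
μ₄/μ₂² = 35021.85 / 5753.22250 = 6.08734
γ₂ = 6.08734 − 3 ≈ 3.087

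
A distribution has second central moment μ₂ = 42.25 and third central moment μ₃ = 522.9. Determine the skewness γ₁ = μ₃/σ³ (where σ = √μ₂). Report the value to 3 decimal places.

1.904

σ = √μ₂ = √42.25 = 6.50000
σ³ = μ₂^(3/2) = 274.62500
γ₁ = μ₃/σ³ = 522.9 / 274.62500 ≈ 1.904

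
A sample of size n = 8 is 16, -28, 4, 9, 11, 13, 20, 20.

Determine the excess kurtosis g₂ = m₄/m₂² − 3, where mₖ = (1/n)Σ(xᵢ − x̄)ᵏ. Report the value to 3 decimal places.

x̄ = 8.1250
Σ(xᵢ − x̄)² = 1698.8750 ⇒ m₂ = 212.35938
Σ(xᵢ − x̄)⁴ = 1747605.7754 ⇒ m₄ = 218450.72192
m₂² = 45096.50415
g₂ = m₄/m₂² − 3 = 4.84407 − 3 ≈ 1.844

1.844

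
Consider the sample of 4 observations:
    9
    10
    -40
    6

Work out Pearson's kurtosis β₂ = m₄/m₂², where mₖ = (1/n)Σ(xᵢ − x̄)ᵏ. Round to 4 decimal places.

x̄ = -3.7500
Σ(xᵢ − x̄)² = 1760.7500 ⇒ m₂ = 440.18750
Σ(xᵢ − x̄)⁴ = 1797968.3281 ⇒ m₄ = 449492.08203
m₂² = 193765.03516
β₂ = m₄/m₂² = 449492.08203 / 193765.03516 ≈ 2.3198

2.3198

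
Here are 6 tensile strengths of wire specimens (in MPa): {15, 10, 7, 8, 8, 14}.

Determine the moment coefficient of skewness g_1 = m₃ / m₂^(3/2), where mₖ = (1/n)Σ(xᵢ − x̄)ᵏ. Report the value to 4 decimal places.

x̄ = (15 + 10 + 7 + 8 + 8 + 14) / 6 = 10.3333
deviations (xᵢ − x̄): 4.6667, -0.3333, -3.3333, -2.3333, -2.3333, 3.6667
Σ(xᵢ − x̄)² = 57.3333 ⇒ m₂ = 57.3333/6 = 9.55556
Σ(xᵢ − x̄)³ = 88.4444 ⇒ m₃ = 88.4444/6 = 14.74074
m₂^(3/2) = 9.55556^(1.5) = 29.53819
g_1 = m₃ / m₂^(3/2) = 14.74074 / 29.53819 ≈ 0.4990

0.4990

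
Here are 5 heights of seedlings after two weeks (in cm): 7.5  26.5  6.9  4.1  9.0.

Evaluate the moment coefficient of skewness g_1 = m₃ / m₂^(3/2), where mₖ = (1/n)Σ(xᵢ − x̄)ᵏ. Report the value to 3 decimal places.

1.350

x̄ = (7.5 + 26.5 + 6.9 + 4.1 + 9.0) / 5 = 10.8000
deviations (xᵢ − x̄): -3.3000, 15.7000, -3.9000, -6.7000, -1.8000
Σ(xᵢ − x̄)² = 320.7200 ⇒ m₂ = 320.7200/5 = 64.14400
Σ(xᵢ − x̄)³ = 3468.0420 ⇒ m₃ = 3468.0420/5 = 693.60840
m₂^(3/2) = 64.14400^(1.5) = 513.72897
g_1 = m₃ / m₂^(3/2) = 693.60840 / 513.72897 ≈ 1.350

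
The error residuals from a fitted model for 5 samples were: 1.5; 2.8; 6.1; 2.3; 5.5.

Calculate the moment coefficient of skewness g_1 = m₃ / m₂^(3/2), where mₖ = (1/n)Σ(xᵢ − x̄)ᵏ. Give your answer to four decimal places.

0.2820

x̄ = (1.5 + 2.8 + 6.1 + 2.3 + 5.5) / 5 = 3.6400
deviations (xᵢ − x̄): -2.1400, -0.8400, 2.4600, -1.3400, 1.8600
Σ(xᵢ − x̄)² = 16.5920 ⇒ m₂ = 16.5920/5 = 3.31840
Σ(xᵢ − x̄)³ = 8.5226 ⇒ m₃ = 8.5226/5 = 1.70453
m₂^(3/2) = 3.31840^(1.5) = 6.04496
g_1 = m₃ / m₂^(3/2) = 1.70453 / 6.04496 ≈ 0.2820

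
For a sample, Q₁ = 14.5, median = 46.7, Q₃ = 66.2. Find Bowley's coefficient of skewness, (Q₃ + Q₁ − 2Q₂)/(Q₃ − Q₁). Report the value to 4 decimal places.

numerator: Q₃ + Q₁ − 2Q₂ = 66.2 + 14.5 − 2×46.7 = -12.7000
denominator: Q₃ − Q₁ = 66.2 − 14.5 = 51.7000
Bowley skewness = -12.7000 / 51.7000 ≈ -0.2456

-0.2456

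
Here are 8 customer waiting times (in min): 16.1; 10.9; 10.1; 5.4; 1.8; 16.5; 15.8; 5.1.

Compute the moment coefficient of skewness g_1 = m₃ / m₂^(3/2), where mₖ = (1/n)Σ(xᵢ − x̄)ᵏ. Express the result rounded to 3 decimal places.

-0.177

x̄ = (16.1 + 10.9 + 10.1 + 5.4 + 1.8 + 16.5 + 15.8 + 5.1) / 8 = 10.2125
deviations (xᵢ − x̄): 5.8875, 0.6875, -0.1125, -4.8125, -8.4125, 6.2875, 5.5875, -5.1125
Σ(xᵢ − x̄)² = 225.9688 ⇒ m₂ = 225.9688/8 = 28.24609
Σ(xᵢ − x̄)³ = -213.0368 ⇒ m₃ = -213.0368/8 = -26.62961
m₂^(3/2) = 28.24609^(1.5) = 150.11967
g_1 = m₃ / m₂^(3/2) = -26.62961 / 150.11967 ≈ -0.177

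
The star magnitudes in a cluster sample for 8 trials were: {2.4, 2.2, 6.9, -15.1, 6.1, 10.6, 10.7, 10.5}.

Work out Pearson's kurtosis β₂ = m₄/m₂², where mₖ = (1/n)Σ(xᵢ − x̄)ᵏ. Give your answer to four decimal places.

4.4343

x̄ = 4.2875
Σ(xᵢ − x̄)² = 513.4688 ⇒ m₂ = 64.18359
Σ(xᵢ − x̄)⁴ = 146139.4788 ⇒ m₄ = 18267.43485
m₂² = 4119.53371
β₂ = m₄/m₂² = 18267.43485 / 4119.53371 ≈ 4.4343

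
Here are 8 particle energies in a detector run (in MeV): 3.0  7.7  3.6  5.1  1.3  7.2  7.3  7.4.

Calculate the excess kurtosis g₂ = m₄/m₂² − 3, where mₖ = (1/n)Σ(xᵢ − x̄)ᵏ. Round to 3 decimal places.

x̄ = 5.3250
Σ(xᵢ − x̄)² = 41.9950 ⇒ m₂ = 5.24938
Σ(xᵢ − x̄)⁴ = 378.4675 ⇒ m₄ = 47.30844
m₂² = 27.55594
g₂ = m₄/m₂² − 3 = 1.71681 − 3 ≈ -1.283

-1.283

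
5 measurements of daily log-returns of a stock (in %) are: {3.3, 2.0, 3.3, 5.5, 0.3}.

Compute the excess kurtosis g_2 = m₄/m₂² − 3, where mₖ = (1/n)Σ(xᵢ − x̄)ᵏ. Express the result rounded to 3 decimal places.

-0.854

x̄ = 2.8800
Σ(xᵢ − x̄)² = 14.6480 ⇒ m₂ = 2.92960
Σ(xᵢ − x̄)⁴ = 92.0896 ⇒ m₄ = 18.41792
m₂² = 8.58256
g_2 = m₄/m₂² − 3 = 2.14597 − 3 ≈ -0.854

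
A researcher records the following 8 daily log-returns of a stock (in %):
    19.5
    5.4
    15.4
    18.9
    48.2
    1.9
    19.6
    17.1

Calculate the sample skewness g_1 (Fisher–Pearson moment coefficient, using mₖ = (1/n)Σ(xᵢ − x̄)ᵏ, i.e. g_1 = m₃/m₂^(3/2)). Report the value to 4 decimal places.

x̄ = (19.5 + 5.4 + 15.4 + 18.9 + 48.2 + 1.9 + 19.6 + 17.1) / 8 = 18.2500
deviations (xᵢ − x̄): 1.2500, -12.8500, -2.8500, 0.6500, 29.9500, -16.3500, 1.3500, -1.1500
Σ(xᵢ − x̄)² = 1342.7000 ⇒ m₂ = 1342.7000/8 = 167.83750
Σ(xᵢ − x̄)³ = 20352.6960 ⇒ m₃ = 20352.6960/8 = 2544.08700
m₂^(3/2) = 167.83750^(1.5) = 2174.37028
g_1 = m₃ / m₂^(3/2) = 2544.08700 / 2174.37028 ≈ 1.1700

1.1700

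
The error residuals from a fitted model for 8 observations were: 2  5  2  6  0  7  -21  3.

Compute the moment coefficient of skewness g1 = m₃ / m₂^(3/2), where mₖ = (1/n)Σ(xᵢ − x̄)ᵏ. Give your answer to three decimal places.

x̄ = (2 + 5 + 2 + 6 + 0 + 7 - 21 + 3) / 8 = 0.5000
deviations (xᵢ − x̄): 1.5000, 4.5000, 1.5000, 5.5000, -0.5000, 6.5000, -21.5000, 2.5000
Σ(xᵢ − x̄)² = 566.0000 ⇒ m₂ = 566.0000/8 = 70.75000
Σ(xᵢ − x̄)³ = -9384.0000 ⇒ m₃ = -9384.0000/8 = -1173.00000
m₂^(3/2) = 70.75000^(1.5) = 595.09961
g1 = m₃ / m₂^(3/2) = -1173.00000 / 595.09961 ≈ -1.971

-1.971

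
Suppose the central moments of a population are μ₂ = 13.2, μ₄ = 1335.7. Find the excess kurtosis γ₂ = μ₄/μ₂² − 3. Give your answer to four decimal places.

μ₂² = 13.2² = 174.24000
μ₄/μ₂² = 1335.7 / 174.24000 = 7.66586
γ₂ = 7.66586 − 3 ≈ 4.6659

4.6659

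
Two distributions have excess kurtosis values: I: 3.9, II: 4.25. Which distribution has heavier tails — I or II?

Higher excess kurtosis ⇒ heavier tails relative to the normal distribution.
3.9 vs 4.25: the larger is 4.25, so II has heavier tails.

II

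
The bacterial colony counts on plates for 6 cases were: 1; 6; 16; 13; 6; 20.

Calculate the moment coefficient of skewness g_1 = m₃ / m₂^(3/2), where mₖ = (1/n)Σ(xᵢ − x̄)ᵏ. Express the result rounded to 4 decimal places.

0.0762

x̄ = (1 + 6 + 16 + 13 + 6 + 20) / 6 = 10.3333
deviations (xᵢ − x̄): -9.3333, -4.3333, 5.6667, 2.6667, -4.3333, 9.6667
Σ(xᵢ − x̄)² = 257.3333 ⇒ m₂ = 257.3333/6 = 42.88889
Σ(xᵢ − x̄)³ = 128.4444 ⇒ m₃ = 128.4444/6 = 21.40741
m₂^(3/2) = 42.88889^(1.5) = 280.87766
g_1 = m₃ / m₂^(3/2) = 21.40741 / 280.87766 ≈ 0.0762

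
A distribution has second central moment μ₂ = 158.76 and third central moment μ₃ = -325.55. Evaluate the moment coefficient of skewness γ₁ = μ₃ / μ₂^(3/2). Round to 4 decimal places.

-0.1627

σ = √μ₂ = √158.76 = 12.60000
σ³ = μ₂^(3/2) = 2000.37600
γ₁ = μ₃/σ³ = -325.55 / 2000.37600 ≈ -0.1627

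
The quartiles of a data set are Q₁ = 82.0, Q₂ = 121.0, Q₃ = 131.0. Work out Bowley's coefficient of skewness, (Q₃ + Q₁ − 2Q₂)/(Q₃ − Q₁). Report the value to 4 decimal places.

-0.5918

numerator: Q₃ + Q₁ − 2Q₂ = 131.0 + 82.0 − 2×121.0 = -29.0000
denominator: Q₃ − Q₁ = 131.0 − 82.0 = 49.0000
Bowley skewness = -29.0000 / 49.0000 ≈ -0.5918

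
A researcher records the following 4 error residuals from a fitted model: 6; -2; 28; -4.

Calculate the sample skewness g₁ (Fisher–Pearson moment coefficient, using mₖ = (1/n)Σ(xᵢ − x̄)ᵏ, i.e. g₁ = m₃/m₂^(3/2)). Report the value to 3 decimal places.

0.881

x̄ = (6 - 2 + 28 - 4) / 4 = 7.0000
deviations (xᵢ − x̄): -1.0000, -9.0000, 21.0000, -11.0000
Σ(xᵢ − x̄)² = 644.0000 ⇒ m₂ = 644.0000/4 = 161.00000
Σ(xᵢ − x̄)³ = 7200.0000 ⇒ m₃ = 7200.0000/4 = 1800.00000
m₂^(3/2) = 161.00000^(1.5) = 2042.86098
g₁ = m₃ / m₂^(3/2) = 1800.00000 / 2042.86098 ≈ 0.881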